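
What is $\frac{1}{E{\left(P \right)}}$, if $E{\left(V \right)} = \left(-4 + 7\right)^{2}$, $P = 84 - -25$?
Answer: $\frac{1}{9} \approx 0.11111$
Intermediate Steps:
$P = 109$ ($P = 84 + 25 = 109$)
$E{\left(V \right)} = 9$ ($E{\left(V \right)} = 3^{2} = 9$)
$\frac{1}{E{\left(P \right)}} = \frac{1}{9}$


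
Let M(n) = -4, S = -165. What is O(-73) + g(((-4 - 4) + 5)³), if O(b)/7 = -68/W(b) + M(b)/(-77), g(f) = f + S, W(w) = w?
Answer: -148648/803 ≈ -185.12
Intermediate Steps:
g(f) = -165 + f (g(f) = f - 165 = -165 + f)
O(b) = 4/11 - 476/b (O(b) = 7*(-68/b - 4/(-77)) = 7*(-68/b - 4*(-1/77)) = 7*(-68/b + 4/77) = 7*(4/77 - 68/b) = 4/11 - 476/b)
O(-73) + g(((-4 - 4) + 5)³) = (4/11 - 476/(-73)) + (-165 + ((-4 - 4) + 5)³) = (4/11 - 476*(-1/73)) + (-165 + (-8 + 5)³) = (4/11 + 476/73) + (-165 + (-3)³) = 5528/803 + (-165 - 27) = 5528/803 - 192 = -148648/803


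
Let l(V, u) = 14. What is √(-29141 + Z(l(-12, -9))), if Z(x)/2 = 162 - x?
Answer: 3*I*√3205 ≈ 169.84*I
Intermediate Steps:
Z(x) = 324 - 2*x (Z(x) = 2*(162 - x) = 324 - 2*x)
√(-29141 + Z(l(-12, -9))) = √(-29141 + (324 - 2*14)) = √(-29141 + (324 - 28)) = √(-29141 + 296) = √(-28845) = 3*I*√3205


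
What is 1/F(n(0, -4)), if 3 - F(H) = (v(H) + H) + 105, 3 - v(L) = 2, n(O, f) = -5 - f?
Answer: -1/102 ≈ -0.0098039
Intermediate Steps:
v(L) = 1 (v(L) = 3 - 1*2 = 3 - 2 = 1)
F(H) = -103 - H (F(H) = 3 - ((1 + H) + 105) = 3 - (106 + H) = 3 + (-106 - H) = -103 - H)
1/F(n(0, -4)) = 1/(-103 - (-5 - 1*(-4))) = 1/(-103 - (-5 + 4)) = 1/(-103 - 1*(-1)) = 1/(-103 + 1) = 1/(-102) = -1/102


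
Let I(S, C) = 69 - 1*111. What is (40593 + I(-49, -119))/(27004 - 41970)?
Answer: -5793/2138 ≈ -2.7095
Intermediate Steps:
I(S, C) = -42 (I(S, C) = 69 - 111 = -42)
(40593 + I(-49, -119))/(27004 - 41970) = (40593 - 42)/(27004 - 41970) = 40551/(-14966) = 40551*(-1/14966) = -5793/2138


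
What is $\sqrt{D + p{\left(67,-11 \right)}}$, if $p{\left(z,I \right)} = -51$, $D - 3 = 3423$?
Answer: $15 \sqrt{15} \approx 58.095$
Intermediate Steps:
$D = 3426$ ($D = 3 + 3423 = 3426$)
$\sqrt{D + p{\left(67,-11 \right)}} = \sqrt{3426 - 51} = \sqrt{3375} = 15 \sqrt{15}$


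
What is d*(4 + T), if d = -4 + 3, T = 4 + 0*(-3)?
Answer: -8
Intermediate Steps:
T = 4 (T = 4 + 0 = 4)
d = -1
d*(4 + T) = -(4 + 4) = -1*8 = -8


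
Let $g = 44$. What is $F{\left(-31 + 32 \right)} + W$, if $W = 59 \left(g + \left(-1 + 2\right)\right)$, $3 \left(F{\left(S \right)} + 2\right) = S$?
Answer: $\frac{7960}{3} \approx 2653.3$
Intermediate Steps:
$F{\left(S \right)} = -2 + \frac{S}{3}$
$W = 2655$ ($W = 59 \left(44 + \left(-1 + 2\right)\right) = 59 \left(44 + 1\right) = 59 \cdot 45 = 2655$)
$F{\left(-31 + 32 \right)} + W = \left(-2 + \frac{-31 + 32}{3}\right) + 2655 = \left(-2 + \frac{1}{3} \cdot 1\right) + 2655 = \left(-2 + \frac{1}{3}\right) + 2655 = - \frac{5}{3} + 2655 = \frac{7960}{3}$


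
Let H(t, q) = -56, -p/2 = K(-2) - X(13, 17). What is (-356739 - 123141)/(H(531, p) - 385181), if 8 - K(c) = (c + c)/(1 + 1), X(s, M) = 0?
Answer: 360/289 ≈ 1.2457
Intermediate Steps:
K(c) = 8 - c (K(c) = 8 - (c + c)/(1 + 1) = 8 - 2*c/2 = 8 - c)
p = -20 (p = -2*((8 - 1*(-2)) - 1*0) = -2*((8 + 2) + 0) = -2*(10 + 0) = -2*10 = -20)
(-356739 - 123141)/(H(531, p) - 385181) = (-356739 - 123141)/(-56 - 385181) = -479880/(-385237) = -479880*(-1/385237) = 360/289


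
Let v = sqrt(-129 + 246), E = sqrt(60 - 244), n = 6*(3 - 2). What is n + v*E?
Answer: 6 + 6*I*sqrt(598) ≈ 6.0 + 146.72*I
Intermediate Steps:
n = 6 (n = 6*1 = 6)
E = 2*I*sqrt(46) (E = sqrt(-184) = 2*I*sqrt(46) ≈ 13.565*I)
v = 3*sqrt(13) (v = sqrt(117) = 3*sqrt(13) ≈ 10.817)
n + v*E = 6 + (3*sqrt(13))*(2*I*sqrt(46)) = 6 + 6*I*sqrt(598)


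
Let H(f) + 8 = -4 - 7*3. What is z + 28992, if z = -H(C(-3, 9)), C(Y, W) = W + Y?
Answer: 29025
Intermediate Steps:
H(f) = -33 (H(f) = -8 + (-4 - 7*3) = -8 + (-4 - 21) = -8 - 25 = -33)
z = 33 (z = -1*(-33) = 33)
z + 28992 = 33 + 28992 = 29025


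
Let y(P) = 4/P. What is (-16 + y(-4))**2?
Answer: 289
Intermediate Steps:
(-16 + y(-4))**2 = (-16 + 4/(-4))**2 = (-16 + 4*(-1/4))**2 = (-16 - 1)**2 = (-17)**2 = 289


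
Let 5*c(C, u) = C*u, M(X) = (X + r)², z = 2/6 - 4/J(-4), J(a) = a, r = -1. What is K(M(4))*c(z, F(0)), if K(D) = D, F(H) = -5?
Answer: -12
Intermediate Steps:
z = 4/3 (z = 2/6 - 4/(-4) = 2*(⅙) - 4*(-¼) = ⅓ + 1 = 4/3 ≈ 1.3333)
M(X) = (-1 + X)² (M(X) = (X - 1)² = (-1 + X)²)
c(C, u) = C*u/5 (c(C, u) = (C*u)/5 = C*u/5)
K(M(4))*c(z, F(0)) = (-1 + 4)²*((⅕)*(4/3)*(-5)) = 3²*(-4/3) = 9*(-4/3) = -12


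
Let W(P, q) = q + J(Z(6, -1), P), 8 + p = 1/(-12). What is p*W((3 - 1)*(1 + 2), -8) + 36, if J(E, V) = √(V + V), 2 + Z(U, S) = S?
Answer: 302/3 - 97*√3/6 ≈ 72.665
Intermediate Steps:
Z(U, S) = -2 + S
J(E, V) = √2*√V (J(E, V) = √(2*V) = √2*√V)
p = -97/12 (p = -8 + 1/(-12) = -8 - 1/12 = -97/12 ≈ -8.0833)
W(P, q) = q + √2*√P
p*W((3 - 1)*(1 + 2), -8) + 36 = -97*(-8 + √2*√((3 - 1)*(1 + 2)))/12 + 36 = -97*(-8 + √2*√(2*3))/12 + 36 = -97*(-8 + √2*√6)/12 + 36 = -97*(-8 + 2*√3)/12 + 36 = (194/3 - 97*√3/6) + 36 = 302/3 - 97*√3/6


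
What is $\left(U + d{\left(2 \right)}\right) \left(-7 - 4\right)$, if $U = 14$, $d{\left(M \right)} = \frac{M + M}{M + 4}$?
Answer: $- \frac{484}{3} \approx -161.33$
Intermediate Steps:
$d{\left(M \right)} = \frac{2 M}{4 + M}$
$\left(U + d{\left(2 \right)}\right) \left(-7 - 4\right) = \left(14 + 2 \cdot 2 \frac{1}{4 + 2}\right) \left(-7 - 4\right) = \left(14 + 2 \cdot 2 \cdot \frac{1}{6}\right) \left(-7 - 4\right) = \left(14 + 2 \cdot 2 \cdot \frac{1}{6}\right) \left(-11\right) = \left(14 + \frac{2}{3}\right) \left(-11\right) = \frac{44}{3} \left(-11\right) = - \frac{484}{3}$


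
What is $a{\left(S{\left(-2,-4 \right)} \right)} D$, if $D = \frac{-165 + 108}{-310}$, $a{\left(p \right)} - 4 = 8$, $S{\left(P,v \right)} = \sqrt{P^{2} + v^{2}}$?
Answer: $\frac{342}{155} \approx 2.2065$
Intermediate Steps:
$a{\left(p \right)} = 12$ ($a{\left(p \right)} = 4 + 8 = 12$)
$D = \frac{57}{310}$ ($D = \left(-57\right) \left(- \frac{1}{310}\right) = \frac{57}{310} \approx 0.18387$)
$a{\left(S{\left(-2,-4 \right)} \right)} D = 12 \cdot \frac{57}{310} = \frac{342}{155}$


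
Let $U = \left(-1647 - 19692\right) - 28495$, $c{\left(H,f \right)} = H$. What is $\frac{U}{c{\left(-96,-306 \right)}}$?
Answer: $\frac{24917}{48} \approx 519.1$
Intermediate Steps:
$U = -49834$ ($U = -21339 - 28495 = -49834$)
$\frac{U}{c{\left(-96,-306 \right)}} = - \frac{49834}{-96} = \left(-49834\right) \left(- \frac{1}{96}\right) = \frac{24917}{48}$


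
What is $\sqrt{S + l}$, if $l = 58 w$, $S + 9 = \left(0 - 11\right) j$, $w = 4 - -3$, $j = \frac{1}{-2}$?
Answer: $\frac{\sqrt{1610}}{2} \approx 20.062$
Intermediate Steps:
$j = - \frac{1}{2} \approx -0.5$
$w = 7$ ($w = 4 + 3 = 7$)
$S = - \frac{7}{2}$ ($S = -9 + \left(0 - 11\right) \left(- \frac{1}{2}\right) = -9 - - \frac{11}{2} = -9 + \frac{11}{2} = - \frac{7}{2} \approx -3.5$)
$l = 406$ ($l = 58 \cdot 7 = 406$)
$\sqrt{S + l} = \sqrt{- \frac{7}{2} + 406} = \sqrt{\frac{805}{2}} = \frac{\sqrt{1610}}{2}$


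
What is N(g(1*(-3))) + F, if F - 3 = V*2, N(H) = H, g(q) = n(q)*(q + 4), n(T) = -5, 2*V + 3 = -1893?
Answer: -1898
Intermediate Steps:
V = -948 (V = -3/2 + (½)*(-1893) = -3/2 - 1893/2 = -948)
g(q) = -20 - 5*q (g(q) = -5*(q + 4) = -5*(4 + q) = -20 - 5*q)
F = -1893 (F = 3 - 948*2 = 3 - 1896 = -1893)
N(g(1*(-3))) + F = (-20 - 5*(-3)) - 1893 = (-20 + 15) - 1893 = -5 - 1893 = -1898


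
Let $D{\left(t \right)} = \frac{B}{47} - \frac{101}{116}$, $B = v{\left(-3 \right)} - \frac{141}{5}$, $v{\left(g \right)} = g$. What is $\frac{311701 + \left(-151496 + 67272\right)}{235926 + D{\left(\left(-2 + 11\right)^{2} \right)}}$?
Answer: $\frac{6201023020}{6431300929} \approx 0.96419$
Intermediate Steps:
$B = - \frac{156}{5}$ ($B = -3 - \frac{141}{5} = - \frac{156}{5} \approx -31.2$)
$D{\left(t \right)} = - \frac{41831}{27260}$ ($D{\left(t \right)} = - \frac{156}{5 \cdot 47} - \frac{101}{116} = \left(- \frac{156}{5}\right) \frac{1}{47} - \frac{101}{116} = - \frac{156}{235} - \frac{101}{116} = - \frac{41831}{27260}$)
$\frac{311701 + \left(-151496 + 67272\right)}{235926 + D{\left(\left(-2 + 11\right)^{2} \right)}} = \frac{311701 + \left(-151496 + 67272\right)}{235926 - \frac{41831}{27260}} = \frac{311701 - 84224}{\frac{6431300929}{27260}} = 227477 \cdot \frac{27260}{6431300929} = \frac{6201023020}{6431300929}$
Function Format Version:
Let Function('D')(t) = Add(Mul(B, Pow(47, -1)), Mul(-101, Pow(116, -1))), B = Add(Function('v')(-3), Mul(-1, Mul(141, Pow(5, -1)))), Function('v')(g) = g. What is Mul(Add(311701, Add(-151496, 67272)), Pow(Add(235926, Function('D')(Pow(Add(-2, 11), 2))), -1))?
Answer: Rational(6201023020, 6431300929) ≈ 0.96419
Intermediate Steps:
B = Rational(-156, 5) (B = Add(-3, Mul(-1, Mul(141, Pow(5, -1)))) = Add(-3, Mul(-1, Mul(141, Rational(1, 5)))) = Add(-3, Mul(-1, Rational(141, 5))) = Add(-3, Rational(-141, 5)) = Rational(-156, 5) ≈ -31.200)
Function('D')(t) = Rational(-41831, 27260) (Function('D')(t) = Add(Mul(Rational(-156, 5), Pow(47, -1)), Mul(-101, Pow(116, -1))) = Add(Mul(Rational(-156, 5), Rational(1, 47)), Mul(-101, Rational(1, 116))) = Add(Rational(-156, 235), Rational(-101, 116)) = Rational(-41831, 27260))
Mul(Add(311701, Add(-151496, 67272)), Pow(Add(235926, Function('D')(Pow(Add(-2, 11), 2))), -1)) = Mul(Add(311701, Add(-151496, 67272)), Pow(Add(235926, Rational(-41831, 27260)), -1)) = Mul(Add(311701, -84224), Pow(Rational(6431300929, 27260), -1)) = Mul(227477, Rational(27260, 6431300929)) = Rational(6201023020, 6431300929)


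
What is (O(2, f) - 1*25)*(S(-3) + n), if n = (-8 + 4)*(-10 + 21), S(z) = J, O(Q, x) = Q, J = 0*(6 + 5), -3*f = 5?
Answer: 1012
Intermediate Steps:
f = -5/3 (f = -1/3*5 = -5/3 ≈ -1.6667)
J = 0 (J = 0*11 = 0)
S(z) = 0
n = -44 (n = -4*11 = -44)
(O(2, f) - 1*25)*(S(-3) + n) = (2 - 1*25)*(0 - 44) = (2 - 25)*(-44) = -23*(-44) = 1012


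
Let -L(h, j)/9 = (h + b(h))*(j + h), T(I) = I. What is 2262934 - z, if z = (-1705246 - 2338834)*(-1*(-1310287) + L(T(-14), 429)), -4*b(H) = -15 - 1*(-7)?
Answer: 5480163379494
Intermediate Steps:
b(H) = 2 (b(H) = -(-15 - 1*(-7))/4 = -(-15 + 7)/4 = -¼*(-8) = 2)
L(h, j) = -9*(2 + h)*(h + j) (L(h, j) = -9*(h + 2)*(j + h) = -9*(2 + h)*(h + j))
z = -5480161116560 (z = (-1705246 - 2338834)*(-1*(-1310287) + (-18*(-14) - 18*429 - 9*(-14)² - 9*(-14)*429)) = -4044080*(1310287 + (252 - 7722 - 9*196 + 54054)) = -4044080*(1310287 + (252 - 7722 - 1764 + 54054)) = -4044080*(1310287 + 44820) = -4044080*1355107 = -5480161116560)
2262934 - z = 2262934 - 1*(-5480161116560) = 2262934 + 5480161116560 = 5480163379494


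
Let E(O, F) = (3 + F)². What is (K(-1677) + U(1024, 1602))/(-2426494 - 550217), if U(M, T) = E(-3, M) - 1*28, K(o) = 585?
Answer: -351762/992237 ≈ -0.35451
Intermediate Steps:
U(M, T) = -28 + (3 + M)² (U(M, T) = (3 + M)² - 1*28 = (3 + M)² - 28 = -28 + (3 + M)²)
(K(-1677) + U(1024, 1602))/(-2426494 - 550217) = (585 + (-28 + (3 + 1024)²))/(-2426494 - 550217) = (585 + (-28 + 1027²))/(-2976711) = (585 + (-28 + 1054729))*(-1/2976711) = (585 + 1054701)*(-1/2976711) = 1055286*(-1/2976711) = -351762/992237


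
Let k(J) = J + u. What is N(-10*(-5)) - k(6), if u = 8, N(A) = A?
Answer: 36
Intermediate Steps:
k(J) = 8 + J (k(J) = J + 8 = 8 + J)
N(-10*(-5)) - k(6) = -10*(-5) - (8 + 6) = 50 - 1*14 = 50 - 14 = 36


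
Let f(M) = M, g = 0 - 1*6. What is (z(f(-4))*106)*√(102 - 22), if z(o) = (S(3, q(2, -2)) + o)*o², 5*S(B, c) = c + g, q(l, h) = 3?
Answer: -156032*√5/5 ≈ -69780.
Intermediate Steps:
g = -6 (g = 0 - 6 = -6)
S(B, c) = -6/5 + c/5 (S(B, c) = (c - 6)/5 = (-6 + c)/5 = -6/5 + c/5)
z(o) = o²*(-⅗ + o) (z(o) = ((-6/5 + (⅕)*3) + o)*o² = ((-6/5 + ⅗) + o)*o² = (-⅗ + o)*o² = o²*(-⅗ + o))
(z(f(-4))*106)*√(102 - 22) = (((-4)²*(-⅗ - 4))*106)*√(102 - 22) = ((16*(-23/5))*106)*√80 = (-368/5*106)*(4*√5) = -156032*√5/5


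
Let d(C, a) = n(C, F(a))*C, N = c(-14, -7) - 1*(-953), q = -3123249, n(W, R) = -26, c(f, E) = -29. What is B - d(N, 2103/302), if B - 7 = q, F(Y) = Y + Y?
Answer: -3099218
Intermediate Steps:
F(Y) = 2*Y
B = -3123242 (B = 7 - 3123249 = -3123242)
N = 924 (N = -29 - 1*(-953) = -29 + 953 = 924)
d(C, a) = -26*C
B - d(N, 2103/302) = -3123242 - (-26)*924 = -3123242 - 1*(-24024) = -3123242 + 24024 = -3099218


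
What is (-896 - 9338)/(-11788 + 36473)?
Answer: -10234/24685 ≈ -0.41458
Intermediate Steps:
(-896 - 9338)/(-11788 + 36473) = -10234/24685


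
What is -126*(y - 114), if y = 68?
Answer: 5796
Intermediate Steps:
-126*(y - 114) = -126*(68 - 114) = -126*(-46) = 5796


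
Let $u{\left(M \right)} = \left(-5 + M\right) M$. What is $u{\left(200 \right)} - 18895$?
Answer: $20105$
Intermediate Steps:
$u{\left(M \right)} = M \left(-5 + M\right)$
$u{\left(200 \right)} - 18895 = 200 \left(-5 + 200\right) - 18895 = 200 \cdot 195 - 18895 = 39000 - 18895 = 20105$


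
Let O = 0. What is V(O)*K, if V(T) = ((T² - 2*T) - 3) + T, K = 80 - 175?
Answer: 285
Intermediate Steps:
K = -95
V(T) = -3 + T² - T (V(T) = (-3 + T² - 2*T) + T = -3 + T² - T)
V(O)*K = (-3 + 0² - 1*0)*(-95) = (-3 + 0 + 0)*(-95) = -3*(-95) = 285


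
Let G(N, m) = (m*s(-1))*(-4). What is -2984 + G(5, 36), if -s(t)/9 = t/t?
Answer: -1688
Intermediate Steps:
s(t) = -9 (s(t) = -9*t/t = -9*1 = -9)
G(N, m) = 36*m (G(N, m) = (m*(-9))*(-4) = -9*m*(-4) = 36*m)
-2984 + G(5, 36) = -2984 + 36*36 = -2984 + 1296 = -1688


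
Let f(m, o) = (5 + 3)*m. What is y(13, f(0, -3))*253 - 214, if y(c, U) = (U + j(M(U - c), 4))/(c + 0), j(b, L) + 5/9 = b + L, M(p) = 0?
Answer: -17195/117 ≈ -146.97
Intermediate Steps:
j(b, L) = -5/9 + L + b (j(b, L) = -5/9 + (b + L) = -5/9 + (L + b) = -5/9 + L + b)
f(m, o) = 8*m
y(c, U) = (31/9 + U)/c (y(c, U) = (U + (-5/9 + 4 + 0))/(c + 0) = (U + 31/9)/c = (31/9 + U)/c)
y(13, f(0, -3))*253 - 214 = ((31/9 + 8*0)/13)*253 - 214 = ((31/9 + 0)/13)*253 - 214 = ((1/13)*(31/9))*253 - 214 = (31/117)*253 - 214 = 7843/117 - 214 = -17195/117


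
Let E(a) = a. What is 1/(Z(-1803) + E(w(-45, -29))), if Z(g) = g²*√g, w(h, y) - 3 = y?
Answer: -26/19053669755529919 - 3250809*I*√1803/19053669755529919 ≈ -1.3646e-15 - 7.2445e-9*I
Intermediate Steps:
w(h, y) = 3 + y
Z(g) = g^(5/2)
1/(Z(-1803) + E(w(-45, -29))) = 1/((-1803)^(5/2) + (3 - 29)) = 1/(3250809*I*√1803 - 26) = 1/(-26 + 3250809*I*√1803)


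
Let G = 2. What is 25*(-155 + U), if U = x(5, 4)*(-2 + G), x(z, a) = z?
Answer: -3875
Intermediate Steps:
U = 0 (U = 5*(-2 + 2) = 5*0 = 0)
25*(-155 + U) = 25*(-155 + 0) = 25*(-155) = -3875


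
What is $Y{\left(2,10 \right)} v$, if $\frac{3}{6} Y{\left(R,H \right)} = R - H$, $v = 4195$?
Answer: $-67120$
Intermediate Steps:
$Y{\left(R,H \right)} = - 2 H + 2 R$ ($Y{\left(R,H \right)} = 2 \left(R - H\right) = - 2 H + 2 R$)
$Y{\left(2,10 \right)} v = \left(\left(-2\right) 10 + 2 \cdot 2\right) 4195 = \left(-20 + 4\right) 4195 = \left(-16\right) 4195 = -67120$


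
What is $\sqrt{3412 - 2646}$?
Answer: $\sqrt{766} \approx 27.677$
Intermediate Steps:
$\sqrt{3412 - 2646} = \sqrt{766}$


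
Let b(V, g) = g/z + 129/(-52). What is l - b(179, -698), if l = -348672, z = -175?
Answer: -3172928921/9100 ≈ -3.4867e+5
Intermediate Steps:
b(V, g) = -129/52 - g/175 (b(V, g) = g/(-175) + 129/(-52) = g*(-1/175) + 129*(-1/52) = -g/175 - 129/52 = -129/52 - g/175)
l - b(179, -698) = -348672 - (-129/52 - 1/175*(-698)) = -348672 - (-129/52 + 698/175) = -348672 - 1*13721/9100 = -348672 - 13721/9100 = -3172928921/9100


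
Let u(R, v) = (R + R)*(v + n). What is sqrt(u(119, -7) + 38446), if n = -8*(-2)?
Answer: 2*sqrt(10147) ≈ 201.46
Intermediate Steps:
n = 16
u(R, v) = 2*R*(16 + v) (u(R, v) = (R + R)*(v + 16) = (2*R)*(16 + v) = 2*R*(16 + v))
sqrt(u(119, -7) + 38446) = sqrt(2*119*(16 - 7) + 38446) = sqrt(2*119*9 + 38446) = sqrt(2142 + 38446) = sqrt(40588) = 2*sqrt(10147)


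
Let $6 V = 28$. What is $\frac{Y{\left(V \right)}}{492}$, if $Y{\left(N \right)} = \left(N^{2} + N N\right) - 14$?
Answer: $\frac{133}{2214} \approx 0.060072$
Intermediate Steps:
$V = \frac{14}{3}$ ($V = \frac{1}{6} \cdot 28 = \frac{14}{3} \approx 4.6667$)
$Y{\left(N \right)} = -14 + 2 N^{2}$ ($Y{\left(N \right)} = \left(N^{2} + N^{2}\right) - 14 = 2 N^{2} - 14 = -14 + 2 N^{2}$)
$\frac{Y{\left(V \right)}}{492} = \frac{-14 + 2 \left(\frac{14}{3}\right)^{2}}{492} = \left(-14 + 2 \cdot \frac{196}{9}\right) \frac{1}{492} = \left(-14 + \frac{392}{9}\right) \frac{1}{492} = \frac{266}{9} \cdot \frac{1}{492} = \frac{133}{2214}$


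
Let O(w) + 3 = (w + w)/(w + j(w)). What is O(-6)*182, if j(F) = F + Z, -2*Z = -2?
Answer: -3822/11 ≈ -347.45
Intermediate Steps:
Z = 1 (Z = -½*(-2) = 1)
j(F) = 1 + F (j(F) = F + 1 = 1 + F)
O(w) = -3 + 2*w/(1 + 2*w) (O(w) = -3 + (w + w)/(w + (1 + w)) = -3 + (2*w)/(1 + 2*w) = -3 + 2*w/(1 + 2*w))
O(-6)*182 = ((-3 - 4*(-6))/(1 + 2*(-6)))*182 = ((-3 + 24)/(1 - 12))*182 = (21/(-11))*182 = -1/11*21*182 = -21/11*182 = -3822/11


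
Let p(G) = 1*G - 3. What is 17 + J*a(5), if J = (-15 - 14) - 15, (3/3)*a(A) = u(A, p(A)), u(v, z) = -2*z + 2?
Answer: 105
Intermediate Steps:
p(G) = -3 + G (p(G) = G - 3 = -3 + G)
u(v, z) = 2 - 2*z
a(A) = 8 - 2*A (a(A) = 2 - 2*(-3 + A) = 2 + (6 - 2*A) = 8 - 2*A)
J = -44 (J = -29 - 15 = -44)
17 + J*a(5) = 17 - 44*(8 - 2*5) = 17 - 44*(8 - 10) = 17 - 44*(-2) = 17 + 88 = 105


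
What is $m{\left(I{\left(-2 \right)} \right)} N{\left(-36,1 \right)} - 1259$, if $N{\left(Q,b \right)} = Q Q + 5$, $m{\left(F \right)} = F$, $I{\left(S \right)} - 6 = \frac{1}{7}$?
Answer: $\frac{47130}{7} \approx 6732.9$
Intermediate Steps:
$I{\left(S \right)} = \frac{43}{7}$ ($I{\left(S \right)} = 6 + \frac{1}{7} = \frac{43}{7}$)
$N{\left(Q,b \right)} = 5 + Q^{2}$ ($N{\left(Q,b \right)} = Q^{2} + 5 = 5 + Q^{2}$)
$m{\left(I{\left(-2 \right)} \right)} N{\left(-36,1 \right)} - 1259 = \frac{43 \left(5 + \left(-36\right)^{2}\right)}{7} - 1259 = \frac{43 \left(5 + 1296\right)}{7} - 1259 = \frac{43}{7} \cdot 1301 - 1259 = \frac{55943}{7} - 1259 = \frac{47130}{7}$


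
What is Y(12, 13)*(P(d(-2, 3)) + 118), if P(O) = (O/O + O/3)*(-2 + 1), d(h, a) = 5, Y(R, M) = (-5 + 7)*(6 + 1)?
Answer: 4844/3 ≈ 1614.7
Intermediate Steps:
Y(R, M) = 14 (Y(R, M) = 2*7 = 14)
P(O) = -1 - O/3 (P(O) = (1 + O*(⅓))*(-1) = (1 + O/3)*(-1) = -1 - O/3)
Y(12, 13)*(P(d(-2, 3)) + 118) = 14*((-1 - ⅓*5) + 118) = 14*((-1 - 5/3) + 118) = 14*(-8/3 + 118) = 14*(346/3) = 4844/3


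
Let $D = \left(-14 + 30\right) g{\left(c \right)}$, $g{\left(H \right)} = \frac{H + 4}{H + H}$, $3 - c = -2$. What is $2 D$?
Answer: $\frac{144}{5} \approx 28.8$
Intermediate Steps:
$c = 5$ ($c = 3 - -2 = 3 + 2 = 5$)
$g{\left(H \right)} = \frac{4 + H}{2 H}$
$D = \frac{72}{5}$ ($D = \left(-14 + 30\right) \frac{4 + 5}{2 \cdot 5} = 16 \cdot \frac{1}{2} \cdot \frac{1}{5} \cdot 9 = 16 \cdot \frac{9}{10} = \frac{72}{5} \approx 14.4$)
$2 D = 2 \cdot \frac{72}{5} = \frac{144}{5}$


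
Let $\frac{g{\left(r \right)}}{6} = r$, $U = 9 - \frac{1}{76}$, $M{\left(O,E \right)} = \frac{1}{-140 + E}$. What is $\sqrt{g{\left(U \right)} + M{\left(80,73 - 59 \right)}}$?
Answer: $\frac{\sqrt{8583022}}{399} \approx 7.3426$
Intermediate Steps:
$U = \frac{683}{76}$ ($U = 9 - \frac{1}{76} = \frac{683}{76} \approx 8.9868$)
$g{\left(r \right)} = 6 r$
$\sqrt{g{\left(U \right)} + M{\left(80,73 - 59 \right)}} = \sqrt{6 \cdot \frac{683}{76} + \frac{1}{-140 + \left(73 - 59\right)}} = \sqrt{\frac{2049}{38} + \frac{1}{-140 + \left(73 - 59\right)}} = \sqrt{\frac{2049}{38} + \frac{1}{-140 + 14}} = \sqrt{\frac{2049}{38} + \frac{1}{-126}} = \sqrt{\frac{2049}{38} - \frac{1}{126}} = \sqrt{\frac{64534}{1197}} = \frac{\sqrt{8583022}}{399}$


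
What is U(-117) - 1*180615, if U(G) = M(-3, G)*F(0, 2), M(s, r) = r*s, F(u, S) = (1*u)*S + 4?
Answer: -179211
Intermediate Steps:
F(u, S) = 4 + S*u (F(u, S) = u*S + 4 = S*u + 4 = 4 + S*u)
U(G) = -12*G (U(G) = (G*(-3))*(4 + 2*0) = (-3*G)*(4 + 0) = -3*G*4 = -12*G)
U(-117) - 1*180615 = -12*(-117) - 1*180615 = 1404 - 180615 = -179211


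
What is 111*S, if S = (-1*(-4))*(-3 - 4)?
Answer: -3108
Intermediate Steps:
S = -28 (S = 4*(-7) = -28)
111*S = 111*(-28) = -3108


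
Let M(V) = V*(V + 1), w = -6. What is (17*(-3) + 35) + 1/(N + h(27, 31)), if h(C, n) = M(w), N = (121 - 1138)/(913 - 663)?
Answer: -103478/6483 ≈ -15.961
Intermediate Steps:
N = -1017/250 ≈ -4.0680
M(V) = V*(1 + V)
h(C, n) = 30 (h(C, n) = -6*(1 - 6) = -6*(-5) = 30)
(17*(-3) + 35) + 1/(N + h(27, 31)) = (17*(-3) + 35) + 1/(-1017/250 + 30) = (-51 + 35) + 1/(6483/250) = -16 + 250/6483 = -103478/6483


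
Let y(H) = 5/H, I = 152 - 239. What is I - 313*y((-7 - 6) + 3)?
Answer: 139/2 ≈ 69.500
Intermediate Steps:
I = -87
I - 313*y((-7 - 6) + 3) = -87 - 1565/((-7 - 6) + 3) = -87 - 1565/(-13 + 3) = -87 - 1565/(-10) = -87 - 1565*(-1)/10 = -87 - 313*(-1/2) = -87 + 313/2 = 139/2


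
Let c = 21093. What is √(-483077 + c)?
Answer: 4*I*√28874 ≈ 679.69*I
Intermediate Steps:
√(-483077 + c) = √(-483077 + 21093) = √(-461984) = 4*I*√28874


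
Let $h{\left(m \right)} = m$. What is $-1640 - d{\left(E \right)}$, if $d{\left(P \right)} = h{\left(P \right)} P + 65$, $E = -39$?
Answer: $-3226$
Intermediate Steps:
$d{\left(P \right)} = 65 + P^{2}$ ($d{\left(P \right)} = P P + 65 = P^{2} + 65 = 65 + P^{2}$)
$-1640 - d{\left(E \right)} = -1640 - \left(65 + \left(-39\right)^{2}\right) = -1640 - \left(65 + 1521\right) = -1640 - 1586 = -3226$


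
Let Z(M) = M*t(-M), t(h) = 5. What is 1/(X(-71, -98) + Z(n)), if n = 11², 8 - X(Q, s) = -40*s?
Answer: -1/3307 ≈ -0.00030239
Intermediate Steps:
X(Q, s) = 8 + 40*s (X(Q, s) = 8 - (-40)*s = 8 + 40*s)
n = 121
Z(M) = 5*M (Z(M) = M*5 = 5*M)
1/(X(-71, -98) + Z(n)) = 1/((8 + 40*(-98)) + 5*121) = 1/((8 - 3920) + 605) = 1/(-3912 + 605) = 1/(-3307) = -1/3307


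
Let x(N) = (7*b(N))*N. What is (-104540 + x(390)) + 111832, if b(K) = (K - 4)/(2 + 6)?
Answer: 278029/2 ≈ 1.3901e+5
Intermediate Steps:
b(K) = -½ + K/8 (b(K) = (-4 + K)/8 = (-4 + K)*(⅛) = -½ + K/8)
x(N) = N*(-7/2 + 7*N/8) (x(N) = (7*(-½ + N/8))*N = (-7/2 + 7*N/8)*N = N*(-7/2 + 7*N/8))
(-104540 + x(390)) + 111832 = (-104540 + (7/8)*390*(-4 + 390)) + 111832 = (-104540 + (7/8)*390*386) + 111832 = (-104540 + 263445/2) + 111832 = 54365/2 + 111832 = 278029/2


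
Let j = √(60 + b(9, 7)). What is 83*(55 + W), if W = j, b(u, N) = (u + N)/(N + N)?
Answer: 4565 + 166*√749/7 ≈ 5214.0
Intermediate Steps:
b(u, N) = (N + u)/(2*N) (b(u, N) = (N + u)/((2*N)) = (N + u)*(1/(2*N)) = (N + u)/(2*N))
j = 2*√749/7 (j = √(60 + (½)*(7 + 9)/7) = √(60 + (½)*(⅐)*16) = √(60 + 8/7) = √(428/7) = 2*√749/7 ≈ 7.8194)
W = 2*√749/7 ≈ 7.8194
83*(55 + W) = 83*(55 + 2*√749/7) = 4565 + 166*√749/7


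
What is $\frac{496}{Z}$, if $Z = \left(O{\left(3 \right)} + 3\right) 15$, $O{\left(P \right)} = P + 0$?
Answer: $\frac{248}{45} \approx 5.5111$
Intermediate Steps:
$O{\left(P \right)} = P$
$Z = 90$ ($Z = \left(3 + 3\right) 15 = 6 \cdot 15 = 90$)
$\frac{496}{Z} = \frac{496}{90} = 496 \cdot \frac{1}{90} = \frac{248}{45}$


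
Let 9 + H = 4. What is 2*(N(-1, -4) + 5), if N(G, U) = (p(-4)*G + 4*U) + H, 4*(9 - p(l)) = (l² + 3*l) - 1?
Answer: -97/2 ≈ -48.500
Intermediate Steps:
H = -5 (H = -9 + 4 = -5)
p(l) = 37/4 - 3*l/4 - l²/4 (p(l) = 9 - ((l² + 3*l) - 1)/4 = 9 - (-1 + l² + 3*l)/4 = 9 + (¼ - 3*l/4 - l²/4) = 37/4 - 3*l/4 - l²/4)
N(G, U) = -5 + 4*U + 33*G/4 (N(G, U) = ((37/4 - ¾*(-4) - ¼*(-4)²)*G + 4*U) - 5 = ((37/4 + 3 - ¼*16)*G + 4*U) - 5 = ((37/4 + 3 - 4)*G + 4*U) - 5 = (33*G/4 + 4*U) - 5 = (4*U + 33*G/4) - 5 = -5 + 4*U + 33*G/4)
2*(N(-1, -4) + 5) = 2*((-5 + 4*(-4) + (33/4)*(-1)) + 5) = 2*((-5 - 16 - 33/4) + 5) = 2*(-117/4 + 5) = 2*(-97/4) = -97/2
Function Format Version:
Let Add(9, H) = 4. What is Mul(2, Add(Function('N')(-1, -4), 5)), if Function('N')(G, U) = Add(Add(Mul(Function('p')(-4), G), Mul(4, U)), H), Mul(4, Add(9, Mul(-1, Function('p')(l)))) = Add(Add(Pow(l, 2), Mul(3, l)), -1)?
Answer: Rational(-97, 2) ≈ -48.500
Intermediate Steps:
H = -5 (H = Add(-9, 4) = -5)
Function('p')(l) = Add(Rational(37, 4), Mul(Rational(-3, 4), l), Mul(Rational(-1, 4), Pow(l, 2))) (Function('p')(l) = Add(9, Mul(Rational(-1, 4), Add(Add(Pow(l, 2), Mul(3, l)), -1))) = Add(9, Mul(Rational(-1, 4), Add(-1, Pow(l, 2), Mul(3, l)))) = Add(9, Add(Rational(1, 4), Mul(Rational(-3, 4), l), Mul(Rational(-1, 4), Pow(l, 2)))) = Add(Rational(37, 4), Mul(Rational(-3, 4), l), Mul(Rational(-1, 4), Pow(l, 2))))
Function('N')(G, U) = Add(-5, Mul(4, U), Mul(Rational(33, 4), G)) (Function('N')(G, U) = Add(Add(Mul(Add(Rational(37, 4), Mul(Rational(-3, 4), -4), Mul(Rational(-1, 4), Pow(-4, 2))), G), Mul(4, U)), -5) = Add(Add(Mul(Add(Rational(37, 4), 3, Mul(Rational(-1, 4), 16)), G), Mul(4, U)), -5) = Add(Add(Mul(Add(Rational(37, 4), 3, -4), G), Mul(4, U)), -5) = Add(Add(Mul(Rational(33, 4), G), Mul(4, U)), -5) = Add(Add(Mul(4, U), Mul(Rational(33, 4), G)), -5) = Add(-5, Mul(4, U), Mul(Rational(33, 4), G)))
Mul(2, Add(Function('N')(-1, -4), 5)) = Mul(2, Add(Add(-5, Mul(4, -4), Mul(Rational(33, 4), -1)), 5)) = Mul(2, Add(Add(-5, -16, Rational(-33, 4)), 5)) = Mul(2, Add(Rational(-117, 4), 5)) = Mul(2, Rational(-97, 4)) = Rational(-97, 2)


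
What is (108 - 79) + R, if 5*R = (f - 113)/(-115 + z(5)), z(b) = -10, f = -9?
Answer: 18247/625 ≈ 29.195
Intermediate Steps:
R = 122/625 (R = ((-9 - 113)/(-115 - 10))/5 = (-122/(-125))/5 = (-122*(-1/125))/5 = (⅕)*(122/125) = 122/625 ≈ 0.19520)
(108 - 79) + R = (108 - 79) + 122/625 = 29 + 122/625 = 18247/625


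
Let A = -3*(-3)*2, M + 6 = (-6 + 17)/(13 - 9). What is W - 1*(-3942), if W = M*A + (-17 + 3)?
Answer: 7739/2 ≈ 3869.5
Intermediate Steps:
M = -13/4 (M = -6 + (-6 + 17)/(13 - 9) = -6 + 11/4 = -13/4 ≈ -3.2500)
A = 18 (A = 9*2 = 18)
W = -145/2 (W = -13/4*18 + (-17 + 3) = -117/2 - 14 = -145/2 ≈ -72.500)
W - 1*(-3942) = -145/2 - 1*(-3942) = -145/2 + 3942 = 7739/2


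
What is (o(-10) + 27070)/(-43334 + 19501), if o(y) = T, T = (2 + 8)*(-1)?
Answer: -27060/23833 ≈ -1.1354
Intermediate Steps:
T = -10 (T = 10*(-1) = -10)
o(y) = -10
(o(-10) + 27070)/(-43334 + 19501) = (-10 + 27070)/(-43334 + 19501) = 27060/(-23833) = 27060*(-1/23833) = -27060/23833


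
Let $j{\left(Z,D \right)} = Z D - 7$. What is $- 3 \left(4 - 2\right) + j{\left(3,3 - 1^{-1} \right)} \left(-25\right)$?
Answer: $19$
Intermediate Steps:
$j{\left(Z,D \right)} = -7 + D Z$ ($j{\left(Z,D \right)} = D Z - 7 = -7 + D Z$)
$- 3 \left(4 - 2\right) + j{\left(3,3 - 1^{-1} \right)} \left(-25\right) = - 3 \left(4 - 2\right) + \left(-7 + \left(3 - 1^{-1}\right) 3\right) \left(-25\right) = \left(-3\right) 2 + \left(-7 + \left(3 - 1\right) 3\right) \left(-25\right) = -6 + \left(-7 + \left(3 - 1\right) 3\right) \left(-25\right) = -6 + \left(-7 + 2 \cdot 3\right) \left(-25\right) = -6 + \left(-7 + 6\right) \left(-25\right) = -6 - -25 = -6 + 25 = 19$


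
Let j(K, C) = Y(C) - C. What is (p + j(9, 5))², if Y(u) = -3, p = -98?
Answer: 11236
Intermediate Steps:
j(K, C) = -3 - C
(p + j(9, 5))² = (-98 + (-3 - 1*5))² = (-98 + (-3 - 5))² = (-98 - 8)² = (-106)² = 11236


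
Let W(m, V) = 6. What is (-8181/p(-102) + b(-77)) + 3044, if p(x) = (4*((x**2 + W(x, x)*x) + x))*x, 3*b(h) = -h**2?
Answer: 1407016567/1317840 ≈ 1067.7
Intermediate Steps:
b(h) = -h**2/3 (b(h) = (-h**2)/3 = -h**2/3)
p(x) = x*(4*x**2 + 28*x) (p(x) = (4*((x**2 + 6*x) + x))*x = (4*(x**2 + 7*x))*x = (4*x**2 + 28*x)*x = x*(4*x**2 + 28*x))
(-8181/p(-102) + b(-77)) + 3044 = (-8181*1/(41616*(7 - 102)) - 1/3*(-77)**2) + 3044 = (-8181/(4*10404*(-95)) - 1/3*5929) + 3044 = (-8181/(-3953520) - 5929/3) + 3044 = (-8181*(-1/3953520) - 5929/3) + 3044 = (909/439280 - 5929/3) + 3044 = -2604488393/1317840 + 3044 = 1407016567/1317840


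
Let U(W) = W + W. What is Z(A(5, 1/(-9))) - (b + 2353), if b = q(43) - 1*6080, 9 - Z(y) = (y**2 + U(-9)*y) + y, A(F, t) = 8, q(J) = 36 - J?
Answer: 3815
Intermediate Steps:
U(W) = 2*W
Z(y) = 9 - y**2 + 17*y (Z(y) = 9 - ((y**2 + (2*(-9))*y) + y) = 9 - ((y**2 - 18*y) + y) = 9 - (y**2 - 17*y) = 9 + (-y**2 + 17*y) = 9 - y**2 + 17*y)
b = -6087 (b = (36 - 1*43) - 1*6080 = (36 - 43) - 6080 = -7 - 6080 = -6087)
Z(A(5, 1/(-9))) - (b + 2353) = (9 - 1*8**2 + 17*8) - (-6087 + 2353) = (9 - 1*64 + 136) - 1*(-3734) = (9 - 64 + 136) + 3734 = 81 + 3734 = 3815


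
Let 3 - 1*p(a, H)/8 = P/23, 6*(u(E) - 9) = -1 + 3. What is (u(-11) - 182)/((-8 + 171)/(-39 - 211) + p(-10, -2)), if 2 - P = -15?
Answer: -2978500/300753 ≈ -9.9035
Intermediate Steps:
P = 17 (P = 2 - 1*(-15) = 2 + 15 = 17)
u(E) = 28/3 (u(E) = 9 + (-1 + 3)/6 = 9 + (⅙)*2 = 9 + ⅓ = 28/3)
p(a, H) = 416/23 (p(a, H) = 24 - 136/23 = 416/23)
(u(-11) - 182)/((-8 + 171)/(-39 - 211) + p(-10, -2)) = (28/3 - 182)/((-8 + 171)/(-39 - 211) + 416/23) = -518/(3*(163/(-250) + 416/23)) = -518/(3*(163*(-1/250) + 416/23)) = -518/(3*(-163/250 + 416/23)) = -518/(3*100251/5750) = -518/3*5750/100251 = -2978500/300753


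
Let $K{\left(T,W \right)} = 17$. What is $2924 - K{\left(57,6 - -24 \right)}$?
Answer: $2907$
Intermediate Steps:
$2924 - K{\left(57,6 - -24 \right)} = 2924 - 17 = 2907$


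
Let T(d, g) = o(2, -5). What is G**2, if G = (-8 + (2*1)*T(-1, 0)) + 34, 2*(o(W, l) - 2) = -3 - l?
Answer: 1024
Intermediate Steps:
o(W, l) = 1/2 - l/2 (o(W, l) = 2 + (-3 - l)/2 = 2 + (-3/2 - l/2) = 1/2 - l/2)
T(d, g) = 3 (T(d, g) = 1/2 - 1/2*(-5) = 1/2 + 5/2 = 3)
G = 32 (G = (-8 + (2*1)*3) + 34 = (-8 + 2*3) + 34 = (-8 + 6) + 34 = -2 + 34 = 32)
G**2 = 32**2 = 1024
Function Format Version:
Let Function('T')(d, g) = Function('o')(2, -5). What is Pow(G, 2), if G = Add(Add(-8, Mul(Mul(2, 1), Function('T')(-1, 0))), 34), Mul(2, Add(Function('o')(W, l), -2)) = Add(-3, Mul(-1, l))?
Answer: 1024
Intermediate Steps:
Function('o')(W, l) = Add(Rational(1, 2), Mul(Rational(-1, 2), l)) (Function('o')(W, l) = Add(2, Mul(Rational(1, 2), Add(-3, Mul(-1, l)))) = Add(2, Add(Rational(-3, 2), Mul(Rational(-1, 2), l))) = Add(Rational(1, 2), Mul(Rational(-1, 2), l)))
Function('T')(d, g) = 3 (Function('T')(d, g) = Add(Rational(1, 2), Mul(Rational(-1, 2), -5)) = Add(Rational(1, 2), Rational(5, 2)) = 3)
G = 32 (G = Add(Add(-8, Mul(Mul(2, 1), 3)), 34) = Add(Add(-8, Mul(2, 3)), 34) = Add(Add(-8, 6), 34) = Add(-2, 34) = 32)
Pow(G, 2) = Pow(32, 2) = 1024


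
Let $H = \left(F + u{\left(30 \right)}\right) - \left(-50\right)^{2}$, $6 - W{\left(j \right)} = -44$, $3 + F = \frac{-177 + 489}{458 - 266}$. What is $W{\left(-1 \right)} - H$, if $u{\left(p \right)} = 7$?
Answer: $\frac{20355}{8} \approx 2544.4$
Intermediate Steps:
$F = - \frac{11}{8}$ ($F = -3 + \frac{-177 + 489}{458 - 266} = -3 + \frac{312}{192} = -3 + 312 \cdot \frac{1}{192} = -3 + \frac{13}{8} = - \frac{11}{8} \approx -1.375$)
$W{\left(j \right)} = 50$ ($W{\left(j \right)} = 6 - -44 = 6 + 44 = 50$)
$H = - \frac{19955}{8}$ ($H = \left(- \frac{11}{8} + 7\right) - \left(-50\right)^{2} = \frac{45}{8} - 2500 = - \frac{19955}{8} \approx -2494.4$)
$W{\left(-1 \right)} - H = 50 - - \frac{19955}{8} = 50 + \frac{19955}{8} = \frac{20355}{8}$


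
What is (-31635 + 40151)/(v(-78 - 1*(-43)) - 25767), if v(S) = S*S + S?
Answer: -8516/24577 ≈ -0.34650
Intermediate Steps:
v(S) = S + S**2 (v(S) = S**2 + S = S + S**2)
(-31635 + 40151)/(v(-78 - 1*(-43)) - 25767) = (-31635 + 40151)/((-78 - 1*(-43))*(1 + (-78 - 1*(-43))) - 25767) = 8516/((-78 + 43)*(1 + (-78 + 43)) - 25767) = 8516/(-35*(1 - 35) - 25767) = 8516/(-35*(-34) - 25767) = 8516/(1190 - 25767) = 8516/(-24577) = 8516*(-1/24577) = -8516/24577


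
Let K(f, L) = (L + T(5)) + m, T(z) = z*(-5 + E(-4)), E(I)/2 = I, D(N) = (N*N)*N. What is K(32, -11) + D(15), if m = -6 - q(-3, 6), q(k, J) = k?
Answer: 3296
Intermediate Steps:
D(N) = N³ (D(N) = N²*N = N³)
E(I) = 2*I
m = -3 (m = -6 - 1*(-3) = -6 + 3 = -3)
T(z) = -13*z (T(z) = z*(-5 + 2*(-4)) = z*(-5 - 8) = z*(-13) = -13*z)
K(f, L) = -68 + L (K(f, L) = (L - 13*5) - 3 = (L - 65) - 3 = (-65 + L) - 3 = -68 + L)
K(32, -11) + D(15) = (-68 - 11) + 15³ = -79 + 3375 = 3296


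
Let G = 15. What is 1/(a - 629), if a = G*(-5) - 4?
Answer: -1/708 ≈ -0.0014124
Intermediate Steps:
a = -79 (a = 15*(-5) - 4 = -75 - 4 = -79)
1/(a - 629) = 1/(-79 - 629) = 1/(-708) = -1/708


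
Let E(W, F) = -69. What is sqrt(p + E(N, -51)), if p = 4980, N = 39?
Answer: sqrt(4911) ≈ 70.078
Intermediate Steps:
sqrt(p + E(N, -51)) = sqrt(4980 - 69) = sqrt(4911)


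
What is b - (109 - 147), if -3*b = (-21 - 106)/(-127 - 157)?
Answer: 32249/852 ≈ 37.851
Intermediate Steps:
b = -127/852 (b = -(-21 - 106)/(3*(-127 - 157)) = -(-127)/(3*(-284)) = -(-127)*(-1)/(3*284) = -⅓*127/284 = -127/852 ≈ -0.14906)
b - (109 - 147) = -127/852 - (109 - 147) = -127/852 - 1*(-38) = -127/852 + 38 = 32249/852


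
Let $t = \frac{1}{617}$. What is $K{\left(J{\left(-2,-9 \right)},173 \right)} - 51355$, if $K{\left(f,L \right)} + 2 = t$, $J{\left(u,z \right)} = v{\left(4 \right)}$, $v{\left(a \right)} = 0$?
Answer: $- \frac{31687268}{617} \approx -51357.0$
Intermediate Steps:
$J{\left(u,z \right)} = 0$
$t = \frac{1}{617} \approx 0.0016207$
$K{\left(f,L \right)} = - \frac{1233}{617}$ ($K{\left(f,L \right)} = -2 + \frac{1}{617} = - \frac{1233}{617}$)
$K{\left(J{\left(-2,-9 \right)},173 \right)} - 51355 = - \frac{1233}{617} - 51355 = - \frac{31687268}{617}$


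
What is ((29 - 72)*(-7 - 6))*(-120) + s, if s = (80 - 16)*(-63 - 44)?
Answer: -73928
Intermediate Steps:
s = -6848 (s = 64*(-107) = -6848)
((29 - 72)*(-7 - 6))*(-120) + s = ((29 - 72)*(-7 - 6))*(-120) - 6848 = -43*(-13)*(-120) - 6848 = 559*(-120) - 6848 = -67080 - 6848 = -73928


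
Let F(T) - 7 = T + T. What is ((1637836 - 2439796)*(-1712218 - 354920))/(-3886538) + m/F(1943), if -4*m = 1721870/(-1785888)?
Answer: -11525527215659341615805/27021007694371392 ≈ -4.2654e+5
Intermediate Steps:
F(T) = 7 + 2*T (F(T) = 7 + (T + T) = 7 + 2*T)
m = 860935/3571776 (m = -860935/(2*(-1785888)) = -860935*(-1)/(2*1785888) = -1/4*(-860935/892944) = 860935/3571776 ≈ 0.24104)
((1637836 - 2439796)*(-1712218 - 354920))/(-3886538) + m/F(1943) = ((1637836 - 2439796)*(-1712218 - 354920))/(-3886538) + 860935/(3571776*(7 + 2*1943)) = -801960*(-2067138)*(-1/3886538) + 860935/(3571776*(7 + 3886)) = 1657761990480*(-1/3886538) + (860935/3571776)/3893 = -828880995240/1943269 + (860935/3571776)*(1/3893) = -828880995240/1943269 + 860935/13904923968 = -11525527215659341615805/27021007694371392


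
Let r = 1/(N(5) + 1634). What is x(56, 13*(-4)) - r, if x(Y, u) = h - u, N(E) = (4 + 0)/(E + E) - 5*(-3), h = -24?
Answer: 230911/8247 ≈ 27.999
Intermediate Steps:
N(E) = 15 + 2/E (N(E) = 4/((2*E)) + 15 = 4*(1/(2*E)) + 15 = 2/E + 15 = 15 + 2/E)
x(Y, u) = -24 - u
r = 5/8247 (r = 1/((15 + 2/5) + 1634) = 1/((15 + 2*(⅕)) + 1634) = 1/((15 + ⅖) + 1634) = 1/(77/5 + 1634) = 1/(8247/5) = 5/8247 ≈ 0.00060628)
x(56, 13*(-4)) - r = (-24 - 13*(-4)) - 1*5/8247 = (-24 - 1*(-52)) - 5/8247 = (-24 + 52) - 5/8247 = 28 - 5/8247 = 230911/8247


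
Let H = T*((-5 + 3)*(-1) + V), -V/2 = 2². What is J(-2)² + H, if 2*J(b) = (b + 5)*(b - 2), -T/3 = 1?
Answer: 54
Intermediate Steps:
T = -3 (T = -3*1 = -3)
V = -8 (V = -2*2² = -2*4 = -8)
J(b) = (-2 + b)*(5 + b)/2 (J(b) = ((b + 5)*(b - 2))/2 = ((5 + b)*(-2 + b))/2 = ((-2 + b)*(5 + b))/2 = (-2 + b)*(5 + b)/2)
H = 18 (H = -3*((-5 + 3)*(-1) - 8) = -3*(-2*(-1) - 8) = -3*(2 - 8) = -3*(-6) = 18)
J(-2)² + H = (-5 + (½)*(-2)² + (3/2)*(-2))² + 18 = (-5 + (½)*4 - 3)² + 18 = (-5 + 2 - 3)² + 18 = (-6)² + 18 = 36 + 18 = 54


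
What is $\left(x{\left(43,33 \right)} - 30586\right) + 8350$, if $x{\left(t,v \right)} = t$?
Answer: $-22193$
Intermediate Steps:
$\left(x{\left(43,33 \right)} - 30586\right) + 8350 = \left(43 - 30586\right) + 8350 = -30543 + 8350 = -22193$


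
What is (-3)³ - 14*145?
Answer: -2057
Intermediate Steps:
(-3)³ - 14*145 = -27 - 2030 = -2057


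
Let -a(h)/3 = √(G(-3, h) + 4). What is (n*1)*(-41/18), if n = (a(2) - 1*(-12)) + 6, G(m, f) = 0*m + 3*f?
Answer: -41 + 41*√10/6 ≈ -19.391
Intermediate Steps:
G(m, f) = 3*f (G(m, f) = 0 + 3*f = 3*f)
a(h) = -3*√(4 + 3*h) (a(h) = -3*√(3*h + 4) = -3*√(4 + 3*h))
n = 18 - 3*√10 (n = (-3*√(4 + 3*2) - 1*(-12)) + 6 = (-3*√(4 + 6) + 12) + 6 = (-3*√10 + 12) + 6 = (12 - 3*√10) + 6 = 18 - 3*√10 ≈ 8.5132)
(n*1)*(-41/18) = ((18 - 3*√10)*1)*(-41/18) = (18 - 3*√10)*(-41*1/18) = (18 - 3*√10)*(-41/18) = -41 + 41*√10/6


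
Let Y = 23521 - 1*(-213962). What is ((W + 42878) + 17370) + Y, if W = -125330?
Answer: 172401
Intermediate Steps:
Y = 237483 (Y = 23521 + 213962 = 237483)
((W + 42878) + 17370) + Y = ((-125330 + 42878) + 17370) + 237483 = (-82452 + 17370) + 237483 = -65082 + 237483 = 172401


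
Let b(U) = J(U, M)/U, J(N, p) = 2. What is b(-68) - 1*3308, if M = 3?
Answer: -112473/34 ≈ -3308.0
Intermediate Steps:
b(U) = 2/U
b(-68) - 1*3308 = 2/(-68) - 1*3308 = 2*(-1/68) - 3308 = -1/34 - 3308 = -112473/34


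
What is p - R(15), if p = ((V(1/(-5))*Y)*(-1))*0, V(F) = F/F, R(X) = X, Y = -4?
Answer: -15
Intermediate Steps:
V(F) = 1
p = 0 (p = ((1*(-4))*(-1))*0 = -4*(-1)*0 = 4*0 = 0)
p - R(15) = 0 - 1*15 = 0 - 15 = -15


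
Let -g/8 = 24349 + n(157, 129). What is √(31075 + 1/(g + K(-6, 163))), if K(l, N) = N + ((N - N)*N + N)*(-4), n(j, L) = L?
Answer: √1197593022390362/196313 ≈ 176.28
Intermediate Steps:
K(l, N) = -3*N (K(l, N) = N + (0*N + N)*(-4) = N + (0 + N)*(-4) = N + N*(-4) = N - 4*N = -3*N)
g = -195824 (g = -8*(24349 + 129) = -8*24478 = -195824)
√(31075 + 1/(g + K(-6, 163))) = √(31075 + 1/(-195824 - 3*163)) = √(31075 + 1/(-195824 - 489)) = √(31075 + 1/(-196313)) = √(31075 - 1/196313) = √(6100426474/196313) = √1197593022390362/196313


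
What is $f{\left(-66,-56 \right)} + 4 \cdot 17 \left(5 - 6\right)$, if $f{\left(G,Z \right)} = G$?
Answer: $-134$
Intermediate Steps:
$f{\left(-66,-56 \right)} + 4 \cdot 17 \left(5 - 6\right) = -66 + 4 \cdot 17 \left(5 - 6\right) = -66 + 68 \left(5 - 6\right) = -66 + 68 \left(-1\right) = -66 - 68 = -134$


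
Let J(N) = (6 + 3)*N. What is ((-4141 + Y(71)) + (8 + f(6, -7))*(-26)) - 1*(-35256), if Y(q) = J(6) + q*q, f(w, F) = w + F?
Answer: 36028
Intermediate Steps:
J(N) = 9*N
f(w, F) = F + w
Y(q) = 54 + q² (Y(q) = 9*6 + q*q = 54 + q²)
((-4141 + Y(71)) + (8 + f(6, -7))*(-26)) - 1*(-35256) = ((-4141 + (54 + 71²)) + (8 + (-7 + 6))*(-26)) - 1*(-35256) = ((-4141 + (54 + 5041)) + (8 - 1)*(-26)) + 35256 = ((-4141 + 5095) + 7*(-26)) + 35256 = (954 - 182) + 35256 = 772 + 35256 = 36028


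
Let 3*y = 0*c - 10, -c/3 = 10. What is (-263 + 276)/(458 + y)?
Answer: 39/1364 ≈ 0.028592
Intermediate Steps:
c = -30 (c = -3*10 = -30)
y = -10/3 (y = (0*(-30) - 10)/3 = (0 - 10)/3 = (⅓)*(-10) = -10/3 ≈ -3.3333)
(-263 + 276)/(458 + y) = (-263 + 276)/(458 - 10/3) = 13/(1364/3) = 13*(3/1364) = 39/1364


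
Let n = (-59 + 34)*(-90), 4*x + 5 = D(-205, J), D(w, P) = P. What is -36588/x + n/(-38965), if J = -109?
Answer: 190078306/148067 ≈ 1283.7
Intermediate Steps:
x = -57/2 (x = -5/4 + (¼)*(-109) = -5/4 - 109/4 = -57/2 ≈ -28.500)
n = 2250 (n = -25*(-90) = 2250)
-36588/x + n/(-38965) = -36588/(-57/2) + 2250/(-38965) = -36588*(-2/57) + 2250*(-1/38965) = 24392/19 - 450/7793 = 190078306/148067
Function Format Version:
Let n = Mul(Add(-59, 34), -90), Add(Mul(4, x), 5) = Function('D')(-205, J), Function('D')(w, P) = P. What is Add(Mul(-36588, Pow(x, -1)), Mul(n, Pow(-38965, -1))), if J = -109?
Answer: Rational(190078306, 148067) ≈ 1283.7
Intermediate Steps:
x = Rational(-57, 2) (x = Add(Rational(-5, 4), Mul(Rational(1, 4), -109)) = Add(Rational(-5, 4), Rational(-109, 4)) = Rational(-57, 2) ≈ -28.500)
n = 2250 (n = Mul(-25, -90) = 2250)
Add(Mul(-36588, Pow(x, -1)), Mul(n, Pow(-38965, -1))) = Add(Mul(-36588, Pow(Rational(-57, 2), -1)), Mul(2250, Pow(-38965, -1))) = Add(Mul(-36588, Rational(-2, 57)), Mul(2250, Rational(-1, 38965))) = Add(Rational(24392, 19), Rational(-450, 7793)) = Rational(190078306, 148067)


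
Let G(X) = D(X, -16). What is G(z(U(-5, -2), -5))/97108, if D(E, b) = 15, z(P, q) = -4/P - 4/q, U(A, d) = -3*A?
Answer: 15/97108 ≈ 0.00015447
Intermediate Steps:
G(X) = 15
G(z(U(-5, -2), -5))/97108 = 15/97108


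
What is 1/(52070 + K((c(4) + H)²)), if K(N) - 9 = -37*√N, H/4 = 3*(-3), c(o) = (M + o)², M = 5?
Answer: 1/50414 ≈ 1.9836e-5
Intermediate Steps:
c(o) = (5 + o)²
H = -36 (H = 4*(3*(-3)) = 4*(-9) = -36)
K(N) = 9 - 37*√N
1/(52070 + K((c(4) + H)²)) = 1/(52070 + (9 - (-1332 + 37*(5 + 4)²))) = 1/(52070 + (9 - 37*√((9² - 36)²))) = 1/(52070 + (9 - 37*√((81 - 36)²))) = 1/(52070 + (9 - 37*√(45²))) = 1/(52070 + (9 - 37*√2025)) = 1/(52070 + (9 - 37*45)) = 1/(52070 + (9 - 1665)) = 1/(52070 - 1656) = 1/50414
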